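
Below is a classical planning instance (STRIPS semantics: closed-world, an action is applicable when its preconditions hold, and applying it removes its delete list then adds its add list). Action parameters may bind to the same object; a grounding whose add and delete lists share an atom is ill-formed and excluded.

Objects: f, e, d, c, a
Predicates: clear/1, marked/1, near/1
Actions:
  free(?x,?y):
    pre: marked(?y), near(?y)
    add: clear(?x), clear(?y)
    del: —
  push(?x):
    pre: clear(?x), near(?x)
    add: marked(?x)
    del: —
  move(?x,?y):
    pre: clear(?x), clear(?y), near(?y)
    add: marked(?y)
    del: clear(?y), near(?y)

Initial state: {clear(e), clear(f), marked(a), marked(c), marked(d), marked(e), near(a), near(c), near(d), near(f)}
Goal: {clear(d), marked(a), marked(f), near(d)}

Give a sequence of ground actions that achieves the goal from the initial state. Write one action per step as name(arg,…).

1. free(f,d)  →  {clear(d), clear(e), clear(f), marked(a), marked(c), marked(d), marked(e), near(a), near(c), near(d), near(f)}
2. push(f)  →  {clear(d), clear(e), clear(f), marked(a), marked(c), marked(d), marked(e), marked(f), near(a), near(c), near(d), near(f)}

free(f,d); push(f)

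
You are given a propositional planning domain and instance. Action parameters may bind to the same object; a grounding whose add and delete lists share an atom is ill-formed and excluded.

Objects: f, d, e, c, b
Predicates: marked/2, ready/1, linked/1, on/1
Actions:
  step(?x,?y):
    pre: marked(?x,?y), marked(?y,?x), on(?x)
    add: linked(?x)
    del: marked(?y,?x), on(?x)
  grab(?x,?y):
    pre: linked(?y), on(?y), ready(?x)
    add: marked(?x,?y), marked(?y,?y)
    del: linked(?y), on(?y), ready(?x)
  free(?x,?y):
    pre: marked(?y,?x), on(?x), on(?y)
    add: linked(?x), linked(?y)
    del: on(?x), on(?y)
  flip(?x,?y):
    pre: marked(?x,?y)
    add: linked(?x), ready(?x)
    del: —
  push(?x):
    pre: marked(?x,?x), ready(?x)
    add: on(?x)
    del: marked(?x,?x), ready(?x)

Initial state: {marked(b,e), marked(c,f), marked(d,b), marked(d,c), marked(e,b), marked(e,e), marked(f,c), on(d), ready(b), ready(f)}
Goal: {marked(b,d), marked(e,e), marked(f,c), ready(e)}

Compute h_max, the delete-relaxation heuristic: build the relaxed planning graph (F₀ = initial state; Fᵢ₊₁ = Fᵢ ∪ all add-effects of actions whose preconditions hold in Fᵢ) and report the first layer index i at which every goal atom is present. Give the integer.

F0 = init (10 atoms)
F1 = F0 ∪ {linked(b), linked(c), linked(d), linked(e), linked(f), ready(c), ready(d), ready(e)}  (18 atoms)
F2 = F1 ∪ {marked(b,d), marked(c,d), marked(d,d), marked(e,d), marked(f,d), on(e)}  (24 atoms)
goal ⊆ F2  ⇒  h_max = 2

2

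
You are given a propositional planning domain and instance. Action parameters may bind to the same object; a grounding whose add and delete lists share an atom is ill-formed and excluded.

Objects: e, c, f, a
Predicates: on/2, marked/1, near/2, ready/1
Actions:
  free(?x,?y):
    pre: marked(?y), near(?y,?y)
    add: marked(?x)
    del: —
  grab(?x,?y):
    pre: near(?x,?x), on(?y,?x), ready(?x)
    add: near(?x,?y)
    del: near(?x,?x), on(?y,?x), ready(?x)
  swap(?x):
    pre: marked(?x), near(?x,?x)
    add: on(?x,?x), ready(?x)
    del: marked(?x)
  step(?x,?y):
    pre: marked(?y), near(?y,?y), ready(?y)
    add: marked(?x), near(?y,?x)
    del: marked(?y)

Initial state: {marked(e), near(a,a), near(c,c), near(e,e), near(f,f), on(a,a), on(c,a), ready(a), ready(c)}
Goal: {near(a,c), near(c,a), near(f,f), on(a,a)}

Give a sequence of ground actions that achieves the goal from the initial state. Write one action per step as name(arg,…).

1. free(c,e)  →  {marked(c), marked(e), near(a,a), near(c,c), near(e,e), near(f,f), on(a,a), on(c,a), ready(a), ready(c)}
2. grab(a,c)  →  {marked(c), marked(e), near(a,c), near(c,c), near(e,e), near(f,f), on(a,a), ready(c)}
3. step(a,c)  →  {marked(a), marked(e), near(a,c), near(c,a), near(c,c), near(e,e), near(f,f), on(a,a), ready(c)}

free(c,e); grab(a,c); step(a,c)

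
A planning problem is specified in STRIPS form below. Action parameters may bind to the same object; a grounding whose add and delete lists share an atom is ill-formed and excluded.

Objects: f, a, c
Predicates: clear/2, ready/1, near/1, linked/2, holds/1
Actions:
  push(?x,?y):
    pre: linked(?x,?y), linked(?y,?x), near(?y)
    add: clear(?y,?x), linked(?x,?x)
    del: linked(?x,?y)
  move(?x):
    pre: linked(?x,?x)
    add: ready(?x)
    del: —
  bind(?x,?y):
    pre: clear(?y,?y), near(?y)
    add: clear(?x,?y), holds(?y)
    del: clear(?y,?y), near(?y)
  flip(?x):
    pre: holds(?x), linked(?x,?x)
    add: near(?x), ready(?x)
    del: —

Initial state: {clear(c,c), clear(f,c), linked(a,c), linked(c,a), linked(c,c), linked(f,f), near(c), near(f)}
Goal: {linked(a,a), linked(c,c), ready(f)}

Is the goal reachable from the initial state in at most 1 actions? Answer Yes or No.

No

1. push(a,c)  →  {clear(c,a), clear(c,c), clear(f,c), linked(a,a), linked(c,a), linked(c,c), linked(f,f), near(c), near(f)}
2. move(f)  →  {clear(c,a), clear(c,c), clear(f,c), linked(a,a), linked(c,a), linked(c,c), linked(f,f), near(c), near(f), ready(f)}
optimal plan length = 2; 2 > 1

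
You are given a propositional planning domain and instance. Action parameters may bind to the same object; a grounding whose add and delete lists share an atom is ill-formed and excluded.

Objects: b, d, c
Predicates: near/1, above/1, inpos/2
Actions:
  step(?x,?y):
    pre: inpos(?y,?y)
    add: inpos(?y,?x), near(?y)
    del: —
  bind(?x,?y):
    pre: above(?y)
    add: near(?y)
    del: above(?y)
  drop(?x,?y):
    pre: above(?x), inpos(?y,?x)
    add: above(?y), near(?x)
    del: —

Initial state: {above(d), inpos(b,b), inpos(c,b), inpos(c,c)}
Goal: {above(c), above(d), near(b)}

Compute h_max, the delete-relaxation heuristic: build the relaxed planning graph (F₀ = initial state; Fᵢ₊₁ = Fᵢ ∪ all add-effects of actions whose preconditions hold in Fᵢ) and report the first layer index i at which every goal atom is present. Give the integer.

2

F0 = init (4 atoms)
F1 = F0 ∪ {inpos(b,c), inpos(b,d), inpos(c,d), near(b), near(c), near(d)}  (10 atoms)
F2 = F1 ∪ {above(b), above(c)}  (12 atoms)
goal ⊆ F2  ⇒  h_max = 2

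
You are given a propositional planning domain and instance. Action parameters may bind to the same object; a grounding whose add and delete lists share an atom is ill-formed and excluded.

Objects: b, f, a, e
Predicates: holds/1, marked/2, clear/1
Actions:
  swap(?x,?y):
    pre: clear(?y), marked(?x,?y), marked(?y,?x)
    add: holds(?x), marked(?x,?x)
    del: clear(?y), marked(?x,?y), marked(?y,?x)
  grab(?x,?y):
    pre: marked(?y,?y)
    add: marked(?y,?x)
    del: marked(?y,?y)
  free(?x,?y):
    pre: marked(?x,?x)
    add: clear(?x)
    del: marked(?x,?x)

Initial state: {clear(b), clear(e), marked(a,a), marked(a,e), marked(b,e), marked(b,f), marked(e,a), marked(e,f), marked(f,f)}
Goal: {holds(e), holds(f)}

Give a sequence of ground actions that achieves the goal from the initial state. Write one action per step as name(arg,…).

grab(b,f); swap(f,b); free(a,b); swap(e,a)

1. grab(b,f)  →  {clear(b), clear(e), marked(a,a), marked(a,e), marked(b,e), marked(b,f), marked(e,a), marked(e,f), marked(f,b)}
2. swap(f,b)  →  {clear(e), holds(f), marked(a,a), marked(a,e), marked(b,e), marked(e,a), marked(e,f), marked(f,f)}
3. free(a,b)  →  {clear(a), clear(e), holds(f), marked(a,e), marked(b,e), marked(e,a), marked(e,f), marked(f,f)}
4. swap(e,a)  →  {clear(e), holds(e), holds(f), marked(b,e), marked(e,e), marked(e,f), marked(f,f)}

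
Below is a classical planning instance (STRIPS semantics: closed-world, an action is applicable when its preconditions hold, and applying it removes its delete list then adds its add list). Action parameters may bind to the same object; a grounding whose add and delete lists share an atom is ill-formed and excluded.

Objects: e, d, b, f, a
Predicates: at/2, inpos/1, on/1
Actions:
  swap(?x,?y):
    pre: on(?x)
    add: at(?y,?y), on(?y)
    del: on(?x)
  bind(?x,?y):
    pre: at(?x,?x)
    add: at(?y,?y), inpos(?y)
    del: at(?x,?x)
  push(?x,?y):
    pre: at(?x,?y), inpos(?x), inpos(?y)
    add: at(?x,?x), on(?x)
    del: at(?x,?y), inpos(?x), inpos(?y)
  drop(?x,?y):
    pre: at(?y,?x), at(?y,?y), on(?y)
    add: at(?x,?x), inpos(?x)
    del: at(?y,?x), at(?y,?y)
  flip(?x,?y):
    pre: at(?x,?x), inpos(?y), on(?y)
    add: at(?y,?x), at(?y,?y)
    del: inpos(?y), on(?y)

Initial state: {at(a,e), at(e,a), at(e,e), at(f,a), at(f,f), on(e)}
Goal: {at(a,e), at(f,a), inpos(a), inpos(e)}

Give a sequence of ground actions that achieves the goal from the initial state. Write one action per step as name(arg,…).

bind(e,a); bind(f,e)

1. bind(e,a)  →  {at(a,a), at(a,e), at(e,a), at(f,a), at(f,f), inpos(a), on(e)}
2. bind(f,e)  →  {at(a,a), at(a,e), at(e,a), at(e,e), at(f,a), inpos(a), inpos(e), on(e)}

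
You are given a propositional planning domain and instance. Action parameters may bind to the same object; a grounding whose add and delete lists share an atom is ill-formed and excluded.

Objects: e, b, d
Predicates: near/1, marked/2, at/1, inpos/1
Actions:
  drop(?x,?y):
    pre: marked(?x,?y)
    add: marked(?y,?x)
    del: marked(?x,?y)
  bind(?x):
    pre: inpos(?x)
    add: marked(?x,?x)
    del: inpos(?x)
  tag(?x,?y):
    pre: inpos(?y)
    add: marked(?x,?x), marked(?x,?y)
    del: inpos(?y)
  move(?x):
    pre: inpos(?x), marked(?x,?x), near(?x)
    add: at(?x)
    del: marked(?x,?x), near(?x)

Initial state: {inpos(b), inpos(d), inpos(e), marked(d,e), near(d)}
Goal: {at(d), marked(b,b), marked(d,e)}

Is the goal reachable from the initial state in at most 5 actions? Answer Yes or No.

Yes

1. bind(b)  →  {inpos(d), inpos(e), marked(b,b), marked(d,e), near(d)}
2. tag(d,e)  →  {inpos(d), marked(b,b), marked(d,d), marked(d,e), near(d)}
3. move(d)  →  {at(d), inpos(d), marked(b,b), marked(d,e)}
optimal plan length = 3; 3 ≤ 5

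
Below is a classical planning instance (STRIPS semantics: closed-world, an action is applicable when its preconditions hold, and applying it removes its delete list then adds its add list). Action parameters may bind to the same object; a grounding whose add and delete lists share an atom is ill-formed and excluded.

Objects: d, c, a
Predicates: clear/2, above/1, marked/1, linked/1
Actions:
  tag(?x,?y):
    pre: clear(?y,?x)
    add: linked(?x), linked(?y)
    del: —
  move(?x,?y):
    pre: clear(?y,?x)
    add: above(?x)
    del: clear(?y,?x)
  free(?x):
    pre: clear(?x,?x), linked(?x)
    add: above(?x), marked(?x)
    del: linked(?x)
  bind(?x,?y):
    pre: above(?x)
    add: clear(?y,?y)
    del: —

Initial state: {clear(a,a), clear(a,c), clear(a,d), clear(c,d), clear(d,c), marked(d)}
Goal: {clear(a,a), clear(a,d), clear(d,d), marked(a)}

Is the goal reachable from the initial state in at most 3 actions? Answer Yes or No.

Yes

1. tag(d,a)  →  {clear(a,a), clear(a,c), clear(a,d), clear(c,d), clear(d,c), linked(a), linked(d), marked(d)}
2. free(a)  →  {above(a), clear(a,a), clear(a,c), clear(a,d), clear(c,d), clear(d,c), linked(d), marked(a), marked(d)}
3. bind(a,d)  →  {above(a), clear(a,a), clear(a,c), clear(a,d), clear(c,d), clear(d,c), clear(d,d), linked(d), marked(a), marked(d)}
optimal plan length = 3; 3 ≤ 3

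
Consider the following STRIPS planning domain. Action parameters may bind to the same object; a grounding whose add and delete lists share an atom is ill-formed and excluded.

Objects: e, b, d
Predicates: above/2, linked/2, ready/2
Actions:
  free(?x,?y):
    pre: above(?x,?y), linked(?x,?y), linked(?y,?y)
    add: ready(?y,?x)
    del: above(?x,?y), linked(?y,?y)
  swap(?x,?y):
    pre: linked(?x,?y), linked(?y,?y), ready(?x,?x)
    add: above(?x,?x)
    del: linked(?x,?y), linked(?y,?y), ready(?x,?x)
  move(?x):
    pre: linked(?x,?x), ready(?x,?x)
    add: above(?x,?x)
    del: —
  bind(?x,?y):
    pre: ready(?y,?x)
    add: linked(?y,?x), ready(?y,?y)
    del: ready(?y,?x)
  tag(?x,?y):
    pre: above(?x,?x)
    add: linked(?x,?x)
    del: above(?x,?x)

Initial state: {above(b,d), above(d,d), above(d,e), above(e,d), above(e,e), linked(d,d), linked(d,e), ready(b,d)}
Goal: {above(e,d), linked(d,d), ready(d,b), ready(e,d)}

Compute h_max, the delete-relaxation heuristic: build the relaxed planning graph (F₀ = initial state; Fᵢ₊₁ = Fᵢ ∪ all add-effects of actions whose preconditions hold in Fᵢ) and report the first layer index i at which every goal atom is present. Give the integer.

2

F0 = init (8 atoms)
F1 = F0 ∪ {linked(b,d), linked(e,e), ready(b,b), ready(d,d)}  (12 atoms)
F2 = F1 ∪ {above(b,b), ready(d,b), ready(e,d), ready(e,e)}  (16 atoms)
goal ⊆ F2  ⇒  h_max = 2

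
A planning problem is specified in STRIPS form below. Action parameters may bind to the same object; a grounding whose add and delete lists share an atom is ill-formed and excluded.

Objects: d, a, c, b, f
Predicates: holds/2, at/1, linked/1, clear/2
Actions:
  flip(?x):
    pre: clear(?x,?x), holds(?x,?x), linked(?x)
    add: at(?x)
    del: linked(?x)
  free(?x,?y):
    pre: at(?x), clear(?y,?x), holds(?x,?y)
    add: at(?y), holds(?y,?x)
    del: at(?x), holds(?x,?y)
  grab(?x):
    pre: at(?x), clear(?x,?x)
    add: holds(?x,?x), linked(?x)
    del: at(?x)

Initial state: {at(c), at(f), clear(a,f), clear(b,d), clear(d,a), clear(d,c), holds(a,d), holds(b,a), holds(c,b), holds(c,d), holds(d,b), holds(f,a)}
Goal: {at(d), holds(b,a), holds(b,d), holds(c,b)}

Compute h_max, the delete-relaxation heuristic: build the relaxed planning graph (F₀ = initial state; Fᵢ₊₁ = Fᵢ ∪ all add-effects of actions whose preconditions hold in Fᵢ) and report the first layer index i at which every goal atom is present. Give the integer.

F0 = init (12 atoms)
F1 = F0 ∪ {at(a), at(d), holds(a,f), holds(d,c)}  (16 atoms)
F2 = F1 ∪ {at(b), holds(b,d), holds(d,a)}  (19 atoms)
goal ⊆ F2  ⇒  h_max = 2

2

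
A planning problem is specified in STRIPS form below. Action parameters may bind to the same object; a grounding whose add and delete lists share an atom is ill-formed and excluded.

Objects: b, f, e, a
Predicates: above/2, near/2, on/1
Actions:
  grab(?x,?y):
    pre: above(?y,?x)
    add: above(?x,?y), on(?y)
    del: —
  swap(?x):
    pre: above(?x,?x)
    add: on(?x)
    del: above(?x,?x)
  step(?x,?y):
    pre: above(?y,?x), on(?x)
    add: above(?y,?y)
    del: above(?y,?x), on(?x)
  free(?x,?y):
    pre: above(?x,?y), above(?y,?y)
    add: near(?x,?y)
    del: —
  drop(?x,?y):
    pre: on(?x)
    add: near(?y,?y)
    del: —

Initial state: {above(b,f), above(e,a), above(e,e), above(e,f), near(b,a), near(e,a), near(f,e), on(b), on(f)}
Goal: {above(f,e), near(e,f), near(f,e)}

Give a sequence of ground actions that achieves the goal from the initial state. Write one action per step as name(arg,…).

grab(f,b); grab(f,e); step(b,f); free(e,f)

1. grab(f,b)  →  {above(b,f), above(e,a), above(e,e), above(e,f), above(f,b), near(b,a), near(e,a), near(f,e), on(b), on(f)}
2. grab(f,e)  →  {above(b,f), above(e,a), above(e,e), above(e,f), above(f,b), above(f,e), near(b,a), near(e,a), near(f,e), on(b), on(e), on(f)}
3. step(b,f)  →  {above(b,f), above(e,a), above(e,e), above(e,f), above(f,e), above(f,f), near(b,a), near(e,a), near(f,e), on(e), on(f)}
4. free(e,f)  →  {above(b,f), above(e,a), above(e,e), above(e,f), above(f,e), above(f,f), near(b,a), near(e,a), near(e,f), near(f,e), on(e), on(f)}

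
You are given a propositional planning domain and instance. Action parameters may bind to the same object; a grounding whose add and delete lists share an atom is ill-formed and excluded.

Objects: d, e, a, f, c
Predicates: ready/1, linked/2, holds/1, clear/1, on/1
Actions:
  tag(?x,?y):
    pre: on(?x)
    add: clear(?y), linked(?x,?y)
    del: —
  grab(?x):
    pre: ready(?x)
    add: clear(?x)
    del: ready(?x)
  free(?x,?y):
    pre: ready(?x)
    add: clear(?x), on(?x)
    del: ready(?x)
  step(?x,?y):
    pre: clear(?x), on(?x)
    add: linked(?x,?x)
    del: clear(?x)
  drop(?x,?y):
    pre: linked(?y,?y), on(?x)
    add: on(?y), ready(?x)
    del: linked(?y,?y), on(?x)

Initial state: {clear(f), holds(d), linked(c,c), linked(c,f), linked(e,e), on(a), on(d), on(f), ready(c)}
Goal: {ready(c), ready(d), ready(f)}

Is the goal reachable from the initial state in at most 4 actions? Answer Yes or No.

1. drop(d,e)  →  {clear(f), holds(d), linked(c,c), linked(c,f), on(a), on(e), on(f), ready(c), ready(d)}
2. drop(f,c)  →  {clear(f), holds(d), linked(c,f), on(a), on(c), on(e), ready(c), ready(d), ready(f)}
optimal plan length = 2; 2 ≤ 4

Yes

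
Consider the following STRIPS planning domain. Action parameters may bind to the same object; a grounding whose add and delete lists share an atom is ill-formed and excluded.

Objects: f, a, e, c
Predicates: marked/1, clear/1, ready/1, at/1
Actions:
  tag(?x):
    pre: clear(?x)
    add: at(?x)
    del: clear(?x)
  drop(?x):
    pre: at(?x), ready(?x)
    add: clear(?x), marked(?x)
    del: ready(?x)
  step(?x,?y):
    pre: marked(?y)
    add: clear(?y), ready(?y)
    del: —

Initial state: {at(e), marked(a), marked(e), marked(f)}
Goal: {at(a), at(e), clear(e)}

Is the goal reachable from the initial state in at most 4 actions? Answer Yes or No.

1. step(f,a)  →  {at(e), clear(a), marked(a), marked(e), marked(f), ready(a)}
2. tag(a)  →  {at(a), at(e), marked(a), marked(e), marked(f), ready(a)}
3. step(f,e)  →  {at(a), at(e), clear(e), marked(a), marked(e), marked(f), ready(a), ready(e)}
optimal plan length = 3; 3 ≤ 4

Yes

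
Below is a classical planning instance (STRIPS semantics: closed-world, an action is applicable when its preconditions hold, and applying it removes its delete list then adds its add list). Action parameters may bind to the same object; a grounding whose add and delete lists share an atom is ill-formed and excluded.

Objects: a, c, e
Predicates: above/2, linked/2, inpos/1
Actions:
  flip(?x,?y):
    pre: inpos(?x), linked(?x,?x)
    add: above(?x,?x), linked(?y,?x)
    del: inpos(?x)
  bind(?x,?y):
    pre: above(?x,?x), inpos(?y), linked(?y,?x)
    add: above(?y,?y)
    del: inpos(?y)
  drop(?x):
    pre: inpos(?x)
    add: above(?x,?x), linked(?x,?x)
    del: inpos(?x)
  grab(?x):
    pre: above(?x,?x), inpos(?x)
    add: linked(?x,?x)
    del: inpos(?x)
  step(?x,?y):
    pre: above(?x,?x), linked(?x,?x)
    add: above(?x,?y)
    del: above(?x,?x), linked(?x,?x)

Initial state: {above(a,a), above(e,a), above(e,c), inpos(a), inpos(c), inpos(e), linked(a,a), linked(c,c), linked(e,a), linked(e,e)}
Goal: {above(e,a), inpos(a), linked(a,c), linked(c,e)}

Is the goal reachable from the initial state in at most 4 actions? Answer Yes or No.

Yes

1. flip(c,a)  →  {above(a,a), above(c,c), above(e,a), above(e,c), inpos(a), inpos(e), linked(a,a), linked(a,c), linked(c,c), linked(e,a), linked(e,e)}
2. flip(e,c)  →  {above(a,a), above(c,c), above(e,a), above(e,c), above(e,e), inpos(a), linked(a,a), linked(a,c), linked(c,c), linked(c,e), linked(e,a), linked(e,e)}
optimal plan length = 2; 2 ≤ 4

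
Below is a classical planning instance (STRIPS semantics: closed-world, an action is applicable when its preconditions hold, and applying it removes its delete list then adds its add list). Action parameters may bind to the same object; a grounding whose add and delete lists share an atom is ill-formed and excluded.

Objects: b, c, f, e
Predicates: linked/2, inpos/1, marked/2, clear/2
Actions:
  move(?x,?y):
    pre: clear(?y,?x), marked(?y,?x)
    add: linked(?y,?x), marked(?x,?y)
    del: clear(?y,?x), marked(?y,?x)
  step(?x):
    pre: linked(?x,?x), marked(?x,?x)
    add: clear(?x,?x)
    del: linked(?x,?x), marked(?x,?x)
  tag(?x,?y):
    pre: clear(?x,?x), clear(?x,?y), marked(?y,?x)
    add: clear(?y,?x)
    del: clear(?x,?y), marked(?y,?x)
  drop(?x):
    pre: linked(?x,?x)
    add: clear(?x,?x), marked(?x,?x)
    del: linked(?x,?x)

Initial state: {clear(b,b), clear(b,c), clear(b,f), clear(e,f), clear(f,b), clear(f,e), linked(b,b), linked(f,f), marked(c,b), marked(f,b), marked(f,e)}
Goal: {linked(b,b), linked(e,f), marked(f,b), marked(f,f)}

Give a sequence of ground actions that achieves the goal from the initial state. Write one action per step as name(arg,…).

move(e,f); move(f,e); drop(f)

1. move(e,f)  →  {clear(b,b), clear(b,c), clear(b,f), clear(e,f), clear(f,b), linked(b,b), linked(f,e), linked(f,f), marked(c,b), marked(e,f), marked(f,b)}
2. move(f,e)  →  {clear(b,b), clear(b,c), clear(b,f), clear(f,b), linked(b,b), linked(e,f), linked(f,e), linked(f,f), marked(c,b), marked(f,b), marked(f,e)}
3. drop(f)  →  {clear(b,b), clear(b,c), clear(b,f), clear(f,b), clear(f,f), linked(b,b), linked(e,f), linked(f,e), marked(c,b), marked(f,b), marked(f,e), marked(f,f)}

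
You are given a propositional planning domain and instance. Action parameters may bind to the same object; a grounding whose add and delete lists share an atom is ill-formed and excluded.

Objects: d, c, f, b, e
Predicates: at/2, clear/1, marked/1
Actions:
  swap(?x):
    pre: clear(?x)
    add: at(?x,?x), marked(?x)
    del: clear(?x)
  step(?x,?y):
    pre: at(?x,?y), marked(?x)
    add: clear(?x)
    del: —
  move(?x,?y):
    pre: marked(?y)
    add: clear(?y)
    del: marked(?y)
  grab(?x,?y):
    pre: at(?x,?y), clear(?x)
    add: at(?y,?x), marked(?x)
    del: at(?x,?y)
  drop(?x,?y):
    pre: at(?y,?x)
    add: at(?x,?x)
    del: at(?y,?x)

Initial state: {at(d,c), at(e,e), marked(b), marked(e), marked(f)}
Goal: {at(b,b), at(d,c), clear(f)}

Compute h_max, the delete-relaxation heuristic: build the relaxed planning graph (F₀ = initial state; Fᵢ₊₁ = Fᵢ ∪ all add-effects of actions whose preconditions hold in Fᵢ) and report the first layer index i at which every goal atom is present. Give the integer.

2

F0 = init (5 atoms)
F1 = F0 ∪ {at(c,c), clear(b), clear(e), clear(f)}  (9 atoms)
F2 = F1 ∪ {at(b,b), at(f,f)}  (11 atoms)
goal ⊆ F2  ⇒  h_max = 2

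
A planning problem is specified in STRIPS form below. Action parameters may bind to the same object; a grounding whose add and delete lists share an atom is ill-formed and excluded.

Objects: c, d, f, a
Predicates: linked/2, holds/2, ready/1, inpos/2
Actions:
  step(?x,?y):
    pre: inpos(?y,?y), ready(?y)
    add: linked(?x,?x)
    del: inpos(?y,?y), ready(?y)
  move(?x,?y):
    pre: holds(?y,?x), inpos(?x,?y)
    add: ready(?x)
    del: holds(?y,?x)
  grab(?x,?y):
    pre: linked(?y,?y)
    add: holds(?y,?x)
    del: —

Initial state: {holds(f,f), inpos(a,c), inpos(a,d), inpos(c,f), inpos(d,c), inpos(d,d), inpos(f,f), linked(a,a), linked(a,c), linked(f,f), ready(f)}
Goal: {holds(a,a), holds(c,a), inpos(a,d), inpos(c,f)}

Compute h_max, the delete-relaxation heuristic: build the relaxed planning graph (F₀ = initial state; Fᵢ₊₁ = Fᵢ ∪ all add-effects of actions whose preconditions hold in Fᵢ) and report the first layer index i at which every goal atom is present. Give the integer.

2

F0 = init (11 atoms)
F1 = F0 ∪ {holds(a,a), holds(a,c), holds(a,d), holds(a,f), holds(f,a), holds(f,c), holds(f,d), linked(c,c), linked(d,d)}  (20 atoms)
F2 = F1 ∪ {holds(c,a), holds(c,c), holds(c,d), holds(c,f), holds(d,a), holds(d,c), holds(d,d), holds(d,f), ready(c)}  (29 atoms)
goal ⊆ F2  ⇒  h_max = 2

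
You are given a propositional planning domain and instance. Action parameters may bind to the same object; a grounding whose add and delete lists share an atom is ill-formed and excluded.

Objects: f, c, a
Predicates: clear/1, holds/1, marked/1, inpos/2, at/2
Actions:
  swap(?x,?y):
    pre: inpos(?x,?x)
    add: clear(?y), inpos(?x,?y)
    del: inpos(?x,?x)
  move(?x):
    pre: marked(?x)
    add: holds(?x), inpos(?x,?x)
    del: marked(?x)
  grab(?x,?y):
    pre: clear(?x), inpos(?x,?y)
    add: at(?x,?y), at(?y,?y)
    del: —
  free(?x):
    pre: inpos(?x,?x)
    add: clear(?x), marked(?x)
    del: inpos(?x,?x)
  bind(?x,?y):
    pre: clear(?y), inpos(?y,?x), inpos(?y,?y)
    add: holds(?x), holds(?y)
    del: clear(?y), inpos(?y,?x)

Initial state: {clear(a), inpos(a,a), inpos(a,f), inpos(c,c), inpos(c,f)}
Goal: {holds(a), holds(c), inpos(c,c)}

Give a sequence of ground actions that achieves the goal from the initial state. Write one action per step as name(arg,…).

free(c); move(c); bind(f,a)

1. free(c)  →  {clear(a), clear(c), inpos(a,a), inpos(a,f), inpos(c,f), marked(c)}
2. move(c)  →  {clear(a), clear(c), holds(c), inpos(a,a), inpos(a,f), inpos(c,c), inpos(c,f)}
3. bind(f,a)  →  {clear(c), holds(a), holds(c), holds(f), inpos(a,a), inpos(c,c), inpos(c,f)}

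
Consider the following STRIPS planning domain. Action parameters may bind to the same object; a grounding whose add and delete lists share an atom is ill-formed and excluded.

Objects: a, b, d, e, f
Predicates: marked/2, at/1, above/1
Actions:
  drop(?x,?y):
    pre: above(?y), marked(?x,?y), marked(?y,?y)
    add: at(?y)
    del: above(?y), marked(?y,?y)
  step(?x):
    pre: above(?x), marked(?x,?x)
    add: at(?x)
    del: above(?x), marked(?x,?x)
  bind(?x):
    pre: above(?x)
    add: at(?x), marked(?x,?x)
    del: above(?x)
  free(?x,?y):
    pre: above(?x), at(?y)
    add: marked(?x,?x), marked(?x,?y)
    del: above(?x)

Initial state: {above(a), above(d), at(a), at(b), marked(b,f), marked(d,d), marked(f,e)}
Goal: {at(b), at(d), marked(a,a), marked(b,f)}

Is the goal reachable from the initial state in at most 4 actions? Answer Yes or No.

Yes

1. drop(d,d)  →  {above(a), at(a), at(b), at(d), marked(b,f), marked(f,e)}
2. bind(a)  →  {at(a), at(b), at(d), marked(a,a), marked(b,f), marked(f,e)}
optimal plan length = 2; 2 ≤ 4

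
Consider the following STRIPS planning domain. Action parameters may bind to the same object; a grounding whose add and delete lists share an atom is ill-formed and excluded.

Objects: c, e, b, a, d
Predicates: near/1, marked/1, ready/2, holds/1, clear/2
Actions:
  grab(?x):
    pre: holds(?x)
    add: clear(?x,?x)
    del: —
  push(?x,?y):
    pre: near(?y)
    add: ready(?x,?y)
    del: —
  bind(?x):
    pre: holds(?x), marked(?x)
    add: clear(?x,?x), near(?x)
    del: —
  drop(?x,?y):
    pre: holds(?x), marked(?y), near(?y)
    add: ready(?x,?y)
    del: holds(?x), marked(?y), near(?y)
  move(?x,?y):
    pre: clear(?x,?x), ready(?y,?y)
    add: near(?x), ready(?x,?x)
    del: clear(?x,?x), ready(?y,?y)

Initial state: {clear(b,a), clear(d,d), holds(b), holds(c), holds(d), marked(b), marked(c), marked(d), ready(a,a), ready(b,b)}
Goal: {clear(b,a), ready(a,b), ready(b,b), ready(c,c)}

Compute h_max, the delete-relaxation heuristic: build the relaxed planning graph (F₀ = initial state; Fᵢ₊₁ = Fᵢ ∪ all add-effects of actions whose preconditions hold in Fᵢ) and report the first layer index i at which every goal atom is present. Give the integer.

2

F0 = init (10 atoms)
F1 = F0 ∪ {clear(b,b), clear(c,c), near(b), near(c), near(d), ready(d,d)}  (16 atoms)
F2 = F1 ∪ {ready(a,b), ready(a,c), ready(a,d), ready(b,c), ready(b,d), ready(c,b), ready(c,c), ready(c,d), ready(d,b), ready(d,c), ready(e,b), ready(e,c), ready(e,d)}  (29 atoms)
goal ⊆ F2  ⇒  h_max = 2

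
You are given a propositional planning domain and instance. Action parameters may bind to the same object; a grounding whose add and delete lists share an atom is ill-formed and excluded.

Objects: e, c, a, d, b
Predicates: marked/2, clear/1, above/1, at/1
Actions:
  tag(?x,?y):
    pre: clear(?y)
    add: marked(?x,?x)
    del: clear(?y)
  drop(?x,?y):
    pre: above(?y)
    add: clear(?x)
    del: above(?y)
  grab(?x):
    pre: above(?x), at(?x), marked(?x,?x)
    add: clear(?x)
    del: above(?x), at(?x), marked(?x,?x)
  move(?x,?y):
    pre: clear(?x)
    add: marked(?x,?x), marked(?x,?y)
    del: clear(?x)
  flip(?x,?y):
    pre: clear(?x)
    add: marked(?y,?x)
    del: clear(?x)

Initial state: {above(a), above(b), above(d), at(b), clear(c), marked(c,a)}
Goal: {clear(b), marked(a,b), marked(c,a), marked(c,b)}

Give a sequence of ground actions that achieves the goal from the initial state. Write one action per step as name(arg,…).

drop(a,a); drop(b,d); move(c,b); move(a,b)

1. drop(a,a)  →  {above(b), above(d), at(b), clear(a), clear(c), marked(c,a)}
2. drop(b,d)  →  {above(b), at(b), clear(a), clear(b), clear(c), marked(c,a)}
3. move(c,b)  →  {above(b), at(b), clear(a), clear(b), marked(c,a), marked(c,b), marked(c,c)}
4. move(a,b)  →  {above(b), at(b), clear(b), marked(a,a), marked(a,b), marked(c,a), marked(c,b), marked(c,c)}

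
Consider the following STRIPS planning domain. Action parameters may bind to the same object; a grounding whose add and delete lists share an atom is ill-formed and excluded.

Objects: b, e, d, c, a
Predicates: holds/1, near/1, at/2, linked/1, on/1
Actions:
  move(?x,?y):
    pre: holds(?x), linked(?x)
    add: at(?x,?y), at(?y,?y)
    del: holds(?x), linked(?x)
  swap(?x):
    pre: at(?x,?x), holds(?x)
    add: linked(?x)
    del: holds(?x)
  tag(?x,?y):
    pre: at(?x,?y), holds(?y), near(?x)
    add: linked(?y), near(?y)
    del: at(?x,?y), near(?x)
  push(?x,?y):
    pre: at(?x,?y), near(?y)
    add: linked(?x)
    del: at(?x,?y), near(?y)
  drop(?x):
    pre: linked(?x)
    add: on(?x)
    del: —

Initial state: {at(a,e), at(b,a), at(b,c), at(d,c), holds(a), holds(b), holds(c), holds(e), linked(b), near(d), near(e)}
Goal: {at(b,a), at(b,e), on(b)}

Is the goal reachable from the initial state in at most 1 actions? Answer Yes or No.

1. drop(b)  →  {at(a,e), at(b,a), at(b,c), at(d,c), holds(a), holds(b), holds(c), holds(e), linked(b), near(d), near(e), on(b)}
2. move(b,e)  →  {at(a,e), at(b,a), at(b,c), at(b,e), at(d,c), at(e,e), holds(a), holds(c), holds(e), near(d), near(e), on(b)}
optimal plan length = 2; 2 > 1

No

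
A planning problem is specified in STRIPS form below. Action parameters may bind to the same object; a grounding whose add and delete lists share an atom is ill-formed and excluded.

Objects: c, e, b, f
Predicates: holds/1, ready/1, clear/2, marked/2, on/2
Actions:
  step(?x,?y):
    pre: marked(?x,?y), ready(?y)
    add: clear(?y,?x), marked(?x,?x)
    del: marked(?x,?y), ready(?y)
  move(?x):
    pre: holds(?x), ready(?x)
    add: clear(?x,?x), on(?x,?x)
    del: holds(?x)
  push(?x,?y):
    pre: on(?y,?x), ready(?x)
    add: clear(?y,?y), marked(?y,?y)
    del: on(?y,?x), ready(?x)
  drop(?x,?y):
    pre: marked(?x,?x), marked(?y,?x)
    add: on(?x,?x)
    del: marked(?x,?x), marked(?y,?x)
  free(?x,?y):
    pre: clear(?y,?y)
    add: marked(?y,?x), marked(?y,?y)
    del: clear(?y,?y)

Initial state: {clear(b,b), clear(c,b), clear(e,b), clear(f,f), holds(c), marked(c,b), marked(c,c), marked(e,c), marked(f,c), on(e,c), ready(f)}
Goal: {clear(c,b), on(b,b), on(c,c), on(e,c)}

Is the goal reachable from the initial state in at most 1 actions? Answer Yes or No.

1. drop(c,c)  →  {clear(b,b), clear(c,b), clear(e,b), clear(f,f), holds(c), marked(c,b), marked(e,c), marked(f,c), on(c,c), on(e,c), ready(f)}
2. free(c,b)  →  {clear(c,b), clear(e,b), clear(f,f), holds(c), marked(b,b), marked(b,c), marked(c,b), marked(e,c), marked(f,c), on(c,c), on(e,c), ready(f)}
3. drop(b,c)  →  {clear(c,b), clear(e,b), clear(f,f), holds(c), marked(b,c), marked(e,c), marked(f,c), on(b,b), on(c,c), on(e,c), ready(f)}
optimal plan length = 3; 3 > 1

No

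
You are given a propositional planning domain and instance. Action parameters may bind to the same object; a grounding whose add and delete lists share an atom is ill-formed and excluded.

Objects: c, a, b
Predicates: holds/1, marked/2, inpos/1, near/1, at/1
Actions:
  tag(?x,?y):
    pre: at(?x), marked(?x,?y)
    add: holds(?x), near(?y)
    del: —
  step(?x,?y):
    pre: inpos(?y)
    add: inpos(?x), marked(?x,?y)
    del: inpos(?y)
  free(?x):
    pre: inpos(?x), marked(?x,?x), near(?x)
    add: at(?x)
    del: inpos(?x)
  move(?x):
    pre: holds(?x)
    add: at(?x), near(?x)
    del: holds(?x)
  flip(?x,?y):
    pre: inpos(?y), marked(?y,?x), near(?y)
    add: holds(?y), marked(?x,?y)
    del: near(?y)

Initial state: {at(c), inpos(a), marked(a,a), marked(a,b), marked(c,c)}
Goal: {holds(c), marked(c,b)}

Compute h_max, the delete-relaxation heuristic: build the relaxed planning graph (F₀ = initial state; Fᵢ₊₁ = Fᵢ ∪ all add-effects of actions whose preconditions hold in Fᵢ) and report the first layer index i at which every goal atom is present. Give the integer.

F0 = init (5 atoms)
F1 = F0 ∪ {holds(c), inpos(b), inpos(c), marked(b,a), marked(c,a), near(c)}  (11 atoms)
F2 = F1 ∪ {marked(a,c), marked(b,c), marked(c,b), near(a)}  (15 atoms)
goal ⊆ F2  ⇒  h_max = 2

2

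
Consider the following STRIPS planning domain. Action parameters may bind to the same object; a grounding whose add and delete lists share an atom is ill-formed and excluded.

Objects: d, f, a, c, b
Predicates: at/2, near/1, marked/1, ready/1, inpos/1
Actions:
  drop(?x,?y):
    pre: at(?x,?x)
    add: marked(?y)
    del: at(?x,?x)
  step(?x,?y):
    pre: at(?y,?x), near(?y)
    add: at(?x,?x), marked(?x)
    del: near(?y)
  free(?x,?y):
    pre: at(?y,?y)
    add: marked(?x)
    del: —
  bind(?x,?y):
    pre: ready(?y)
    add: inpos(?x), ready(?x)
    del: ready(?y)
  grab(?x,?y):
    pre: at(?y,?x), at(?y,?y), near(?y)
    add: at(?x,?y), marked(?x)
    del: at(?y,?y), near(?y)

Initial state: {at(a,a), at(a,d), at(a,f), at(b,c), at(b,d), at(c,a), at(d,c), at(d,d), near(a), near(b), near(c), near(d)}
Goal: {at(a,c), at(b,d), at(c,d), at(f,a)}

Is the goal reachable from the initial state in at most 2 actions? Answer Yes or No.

1. step(c,b)  →  {at(a,a), at(a,d), at(a,f), at(b,c), at(b,d), at(c,a), at(c,c), at(d,c), at(d,d), marked(c), near(a), near(c), near(d)}
2. grab(f,a)  →  {at(a,d), at(a,f), at(b,c), at(b,d), at(c,a), at(c,c), at(d,c), at(d,d), at(f,a), marked(c), marked(f), near(c), near(d)}
3. grab(a,c)  →  {at(a,c), at(a,d), at(a,f), at(b,c), at(b,d), at(c,a), at(d,c), at(d,d), at(f,a), marked(a), marked(c), marked(f), near(d)}
4. grab(c,d)  →  {at(a,c), at(a,d), at(a,f), at(b,c), at(b,d), at(c,a), at(c,d), at(d,c), at(f,a), marked(a), marked(c), marked(f)}
optimal plan length = 4; 4 > 2

No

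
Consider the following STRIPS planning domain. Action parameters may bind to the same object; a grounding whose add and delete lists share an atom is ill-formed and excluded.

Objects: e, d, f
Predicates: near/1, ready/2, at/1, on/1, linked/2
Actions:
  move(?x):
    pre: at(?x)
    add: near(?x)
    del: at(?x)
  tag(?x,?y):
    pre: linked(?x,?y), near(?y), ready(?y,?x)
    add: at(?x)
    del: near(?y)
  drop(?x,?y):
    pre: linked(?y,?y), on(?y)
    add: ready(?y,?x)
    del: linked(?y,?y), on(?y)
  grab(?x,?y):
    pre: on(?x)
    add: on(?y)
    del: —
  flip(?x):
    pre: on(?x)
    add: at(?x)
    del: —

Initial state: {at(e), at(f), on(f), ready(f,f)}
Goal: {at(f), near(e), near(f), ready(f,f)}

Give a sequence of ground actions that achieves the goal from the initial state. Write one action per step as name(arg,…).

move(e); move(f); flip(f)

1. move(e)  →  {at(f), near(e), on(f), ready(f,f)}
2. move(f)  →  {near(e), near(f), on(f), ready(f,f)}
3. flip(f)  →  {at(f), near(e), near(f), on(f), ready(f,f)}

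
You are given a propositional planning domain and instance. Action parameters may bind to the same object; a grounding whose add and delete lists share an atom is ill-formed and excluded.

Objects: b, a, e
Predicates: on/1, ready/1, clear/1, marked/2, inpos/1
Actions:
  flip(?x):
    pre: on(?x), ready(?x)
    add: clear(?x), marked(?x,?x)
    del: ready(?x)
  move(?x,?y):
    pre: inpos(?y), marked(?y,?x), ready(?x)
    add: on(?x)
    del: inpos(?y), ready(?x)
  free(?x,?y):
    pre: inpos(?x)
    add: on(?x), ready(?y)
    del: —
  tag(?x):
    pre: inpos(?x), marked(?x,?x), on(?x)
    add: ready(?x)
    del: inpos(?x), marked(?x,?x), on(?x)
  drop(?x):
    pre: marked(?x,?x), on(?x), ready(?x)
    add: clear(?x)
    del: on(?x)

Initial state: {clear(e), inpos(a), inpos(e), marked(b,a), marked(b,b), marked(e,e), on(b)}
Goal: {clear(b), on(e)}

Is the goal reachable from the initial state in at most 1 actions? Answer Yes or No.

No

1. free(e,b)  →  {clear(e), inpos(a), inpos(e), marked(b,a), marked(b,b), marked(e,e), on(b), on(e), ready(b)}
2. flip(b)  →  {clear(b), clear(e), inpos(a), inpos(e), marked(b,a), marked(b,b), marked(e,e), on(b), on(e)}
optimal plan length = 2; 2 > 1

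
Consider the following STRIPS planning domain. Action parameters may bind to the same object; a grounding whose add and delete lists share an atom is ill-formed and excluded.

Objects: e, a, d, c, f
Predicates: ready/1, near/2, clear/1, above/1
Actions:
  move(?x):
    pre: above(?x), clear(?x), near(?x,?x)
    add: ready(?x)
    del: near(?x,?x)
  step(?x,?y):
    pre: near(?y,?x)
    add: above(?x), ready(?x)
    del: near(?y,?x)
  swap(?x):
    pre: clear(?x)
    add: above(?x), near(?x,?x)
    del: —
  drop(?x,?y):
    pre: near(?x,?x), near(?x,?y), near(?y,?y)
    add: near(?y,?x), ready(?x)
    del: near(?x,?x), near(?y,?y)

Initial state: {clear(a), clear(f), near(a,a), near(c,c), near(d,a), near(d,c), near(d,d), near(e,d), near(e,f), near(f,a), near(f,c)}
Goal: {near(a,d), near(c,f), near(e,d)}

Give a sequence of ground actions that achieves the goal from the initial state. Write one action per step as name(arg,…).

1. swap(f)  →  {above(f), clear(a), clear(f), near(a,a), near(c,c), near(d,a), near(d,c), near(d,d), near(e,d), near(e,f), near(f,a), near(f,c), near(f,f)}
2. drop(d,a)  →  {above(f), clear(a), clear(f), near(a,d), near(c,c), near(d,a), near(d,c), near(e,d), near(e,f), near(f,a), near(f,c), near(f,f), ready(d)}
3. drop(f,c)  →  {above(f), clear(a), clear(f), near(a,d), near(c,f), near(d,a), near(d,c), near(e,d), near(e,f), near(f,a), near(f,c), ready(d), ready(f)}

swap(f); drop(d,a); drop(f,c)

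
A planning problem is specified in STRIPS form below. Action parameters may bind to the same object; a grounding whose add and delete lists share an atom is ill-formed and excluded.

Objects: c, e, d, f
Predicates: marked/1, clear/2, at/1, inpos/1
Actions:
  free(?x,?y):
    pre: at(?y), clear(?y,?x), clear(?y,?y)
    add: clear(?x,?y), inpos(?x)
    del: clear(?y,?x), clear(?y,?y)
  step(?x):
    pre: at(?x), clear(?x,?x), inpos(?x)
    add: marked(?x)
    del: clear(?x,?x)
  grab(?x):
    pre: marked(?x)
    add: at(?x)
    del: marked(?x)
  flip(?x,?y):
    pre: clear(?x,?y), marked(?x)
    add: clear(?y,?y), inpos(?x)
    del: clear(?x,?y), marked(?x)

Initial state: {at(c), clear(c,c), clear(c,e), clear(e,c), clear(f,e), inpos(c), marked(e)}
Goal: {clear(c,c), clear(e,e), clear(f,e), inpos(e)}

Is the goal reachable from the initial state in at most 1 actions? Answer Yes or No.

1. step(c)  →  {at(c), clear(c,e), clear(e,c), clear(f,e), inpos(c), marked(c), marked(e)}
2. flip(c,e)  →  {at(c), clear(e,c), clear(e,e), clear(f,e), inpos(c), marked(e)}
3. flip(e,c)  →  {at(c), clear(c,c), clear(e,e), clear(f,e), inpos(c), inpos(e)}
optimal plan length = 3; 3 > 1

No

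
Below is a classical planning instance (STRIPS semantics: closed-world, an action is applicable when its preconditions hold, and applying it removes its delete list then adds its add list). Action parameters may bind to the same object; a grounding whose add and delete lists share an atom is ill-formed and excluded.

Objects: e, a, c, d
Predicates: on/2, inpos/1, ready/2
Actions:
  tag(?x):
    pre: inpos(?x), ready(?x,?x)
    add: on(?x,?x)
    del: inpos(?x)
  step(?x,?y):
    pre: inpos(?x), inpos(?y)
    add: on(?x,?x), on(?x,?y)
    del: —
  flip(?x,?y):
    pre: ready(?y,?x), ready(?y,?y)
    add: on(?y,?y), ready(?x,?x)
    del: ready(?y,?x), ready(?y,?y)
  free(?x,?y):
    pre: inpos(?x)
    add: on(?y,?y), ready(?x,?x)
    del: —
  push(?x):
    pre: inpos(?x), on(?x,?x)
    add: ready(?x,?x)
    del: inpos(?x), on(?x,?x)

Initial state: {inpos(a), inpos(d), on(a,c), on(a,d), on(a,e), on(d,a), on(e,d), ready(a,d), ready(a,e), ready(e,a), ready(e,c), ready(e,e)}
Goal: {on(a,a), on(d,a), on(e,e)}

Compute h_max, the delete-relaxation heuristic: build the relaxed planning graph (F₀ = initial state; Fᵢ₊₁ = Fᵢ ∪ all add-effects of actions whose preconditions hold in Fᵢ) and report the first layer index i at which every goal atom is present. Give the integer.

F0 = init (12 atoms)
F1 = F0 ∪ {on(a,a), on(c,c), on(d,d), on(e,e), ready(a,a), ready(c,c), ready(d,d)}  (19 atoms)
goal ⊆ F1  ⇒  h_max = 1

1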